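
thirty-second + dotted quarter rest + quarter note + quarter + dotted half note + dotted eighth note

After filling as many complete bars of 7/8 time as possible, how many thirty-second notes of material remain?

One bar of 7/8 = 28 thirty-second notes.
Each duration in thirty-second notes: thirty-second = 1; dotted quarter rest = 12; quarter note = 8; quarter = 8; dotted half note = 24; dotted eighth note = 6.
Adding: 1 + 12 + 8 + 8 + 24 + 6 = 59.
59 ÷ 28 = 2 complete bars with 3 thirty-second notes remaining.

3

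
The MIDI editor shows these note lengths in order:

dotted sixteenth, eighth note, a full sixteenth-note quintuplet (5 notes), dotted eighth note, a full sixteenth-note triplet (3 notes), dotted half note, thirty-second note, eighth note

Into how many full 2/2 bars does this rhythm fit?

One bar of 2/2 = 32 thirty-second notes.
Convert each value to thirty-second notes: dotted sixteenth = 3; eighth note = 4; a full sixteenth-note quintuplet (5 notes) (five quintuplet sixteenths span one quarter) = 8; dotted eighth note = 6; a full sixteenth-note triplet (3 notes) (three triplet sixteenths span one eighth) = 4; dotted half note = 24; thirty-second note = 1; eighth note = 4.
Total: 3 + 4 + 8 + 6 + 4 + 24 + 1 + 4 = 54.
54 ÷ 32 = 1 complete bar with 22 left over.

1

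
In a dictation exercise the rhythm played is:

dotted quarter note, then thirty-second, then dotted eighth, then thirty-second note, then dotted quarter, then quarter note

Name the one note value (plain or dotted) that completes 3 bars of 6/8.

whole note

3 bars of 6/8 = 72 thirty-second notes.
Convert each value to thirty-second notes: dotted quarter note = 12; thirty-second = 1; dotted eighth = 6; thirty-second note = 1; dotted quarter = 12; quarter note = 8.
Total: 12 + 1 + 6 + 1 + 12 + 8 = 40.
Remaining: 72 − 40 = 32 thirty-second notes, which is a whole note.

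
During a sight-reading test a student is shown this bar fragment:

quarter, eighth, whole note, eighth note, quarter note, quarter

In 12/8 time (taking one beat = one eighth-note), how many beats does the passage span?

16

One eighth-note beat = 2 sixteenth notes.
Convert each value to sixteenth notes: quarter = 4; eighth = 2; whole note = 16; eighth note = 2; quarter note = 4; quarter = 4.
Sum: 4 + 2 + 16 + 2 + 4 + 4 = 32.
32 ÷ 2 = 16 beats.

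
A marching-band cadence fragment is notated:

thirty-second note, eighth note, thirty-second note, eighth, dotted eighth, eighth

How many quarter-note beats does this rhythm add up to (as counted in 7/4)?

2.5

One quarter-note beat = 8 thirty-second notes.
Working in thirty-second notes: thirty-second note = 1; eighth note = 4; thirty-second note = 1; eighth = 4; dotted eighth = 6; eighth = 4.
Altogether 1 + 4 + 1 + 4 + 6 + 4 = 20.
20 ÷ 8 = 2.5 beats.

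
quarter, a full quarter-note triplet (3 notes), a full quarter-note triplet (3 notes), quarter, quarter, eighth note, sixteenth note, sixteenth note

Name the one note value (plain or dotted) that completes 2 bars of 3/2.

whole note

2 bars of 3/2 = 48 sixteenth notes.
Express everything in sixteenth notes: quarter = 4; a full quarter-note triplet (3 notes) (three triplet quarters span one half) = 8; a full quarter-note triplet (3 notes) (three triplet quarters span one half) = 8; quarter = 4; quarter = 4; eighth note = 2; sixteenth note = 1; sixteenth note = 1.
Total: 4 + 8 + 8 + 4 + 4 + 2 + 1 + 1 = 32.
Remaining: 48 − 32 = 16 sixteenth notes, which is a whole note.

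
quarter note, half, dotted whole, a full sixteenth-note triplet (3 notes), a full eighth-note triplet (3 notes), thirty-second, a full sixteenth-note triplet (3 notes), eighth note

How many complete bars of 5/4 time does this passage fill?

2

One bar of 5/4 = 40 thirty-second notes.
Each duration in thirty-second notes: quarter note = 8; half = 16; dotted whole = 48; a full sixteenth-note triplet (3 notes) (three triplet sixteenths span one eighth) = 4; a full eighth-note triplet (3 notes) (three triplet eighths span one quarter) = 8; thirty-second = 1; a full sixteenth-note triplet (3 notes) (three triplet sixteenths span one eighth) = 4; eighth note = 4.
Adding: 8 + 16 + 48 + 4 + 8 + 1 + 4 + 4 = 93.
93 ÷ 40 = 2 complete bars with 13 left over.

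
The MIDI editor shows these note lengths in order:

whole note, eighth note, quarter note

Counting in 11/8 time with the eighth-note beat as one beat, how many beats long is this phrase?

11

One eighth-note beat = 2 sixteenth notes.
Express everything in sixteenth notes: whole note = 16; eighth note = 2; quarter note = 4.
Sum: 16 + 2 + 4 = 22.
22 ÷ 2 = 11 beats.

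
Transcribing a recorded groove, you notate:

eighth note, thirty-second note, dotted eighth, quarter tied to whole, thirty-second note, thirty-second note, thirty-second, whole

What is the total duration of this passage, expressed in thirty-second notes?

Each duration in thirty-second notes: eighth note = 4; thirty-second note = 1; dotted eighth = 6; quarter tied to whole (quarter + whole) = 40; thirty-second note = 1; thirty-second note = 1; thirty-second = 1; whole = 32.
Adding: 4 + 1 + 6 + 40 + 1 + 1 + 1 + 32 = 86 thirty-second notes.

86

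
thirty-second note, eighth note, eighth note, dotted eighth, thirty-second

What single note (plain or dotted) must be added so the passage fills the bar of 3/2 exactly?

whole note

The bar of 3/2 = 48 thirty-second notes.
Each duration in thirty-second notes: thirty-second note = 1; eighth note = 4; eighth note = 4; dotted eighth = 6; thirty-second = 1.
Sum: 1 + 4 + 4 + 6 + 1 = 16.
Remaining: 48 − 16 = 32 thirty-second notes, which is a whole note.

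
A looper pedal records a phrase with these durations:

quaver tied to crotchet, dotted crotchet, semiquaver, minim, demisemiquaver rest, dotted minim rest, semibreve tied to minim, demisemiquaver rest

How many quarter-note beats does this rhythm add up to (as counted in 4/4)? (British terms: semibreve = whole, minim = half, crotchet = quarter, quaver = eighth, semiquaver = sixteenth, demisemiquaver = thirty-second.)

One quarter-note beat = 8 thirty-second notes.
Convert each value to thirty-second notes: quaver tied to crotchet (quaver + crotchet) = 12; dotted crotchet = 12; semiquaver = 2; minim = 16; demisemiquaver rest = 1; dotted minim rest = 24; semibreve tied to minim (semibreve + minim) = 48; demisemiquaver rest = 1.
Adding: 12 + 12 + 2 + 16 + 1 + 24 + 48 + 1 = 116.
116 ÷ 8 = 14.5 beats.

14.5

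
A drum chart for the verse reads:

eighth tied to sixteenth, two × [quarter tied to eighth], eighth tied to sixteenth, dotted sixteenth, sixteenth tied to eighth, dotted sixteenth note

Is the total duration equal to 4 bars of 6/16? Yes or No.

Yes

One bar of 6/16 = 12 thirty-second notes, so 4 bars = 48.
Each duration in thirty-second notes: eighth tied to sixteenth (eighth + sixteenth) = 6; quarter tied to eighth (quarter + eighth) = 12; quarter tied to eighth (quarter + eighth) = 12; eighth tied to sixteenth (eighth + sixteenth) = 6; dotted sixteenth = 3; sixteenth tied to eighth (sixteenth + eighth) = 6; dotted sixteenth note = 3.
Adding: 6 + 12 + 12 + 6 + 3 + 6 + 3 = 48.
48 equals 48, so the answer is Yes.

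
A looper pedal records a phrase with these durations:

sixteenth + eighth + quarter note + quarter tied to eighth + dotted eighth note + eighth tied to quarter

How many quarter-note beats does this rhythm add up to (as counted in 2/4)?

One quarter-note beat = 4 sixteenth notes.
Each duration in sixteenth notes: sixteenth = 1; eighth = 2; quarter note = 4; quarter tied to eighth (quarter + eighth) = 6; dotted eighth note = 3; eighth tied to quarter (eighth + quarter) = 6.
Sum: 1 + 2 + 4 + 6 + 3 + 6 = 22.
22 ÷ 4 = 5.5 beats.

5.5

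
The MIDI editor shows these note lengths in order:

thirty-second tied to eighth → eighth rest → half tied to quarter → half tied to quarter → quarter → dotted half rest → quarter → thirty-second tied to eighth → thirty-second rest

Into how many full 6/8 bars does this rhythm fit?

One bar of 6/8 = 24 thirty-second notes.
Convert each value to thirty-second notes: thirty-second tied to eighth (thirty-second + eighth) = 5; eighth rest = 4; half tied to quarter (half + quarter) = 24; half tied to quarter (half + quarter) = 24; quarter = 8; dotted half rest = 24; quarter = 8; thirty-second tied to eighth (thirty-second + eighth) = 5; thirty-second rest = 1.
Sum: 5 + 4 + 24 + 24 + 8 + 24 + 8 + 5 + 1 = 103.
103 ÷ 24 = 4 complete bars with 7 left over.

4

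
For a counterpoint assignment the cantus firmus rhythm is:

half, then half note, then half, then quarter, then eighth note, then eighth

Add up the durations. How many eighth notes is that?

Each duration in eighth notes: half = 4; half note = 4; half = 4; quarter = 2; eighth note = 1; eighth = 1.
Sum: 4 + 4 + 4 + 2 + 1 + 1 = 16 eighth notes.

16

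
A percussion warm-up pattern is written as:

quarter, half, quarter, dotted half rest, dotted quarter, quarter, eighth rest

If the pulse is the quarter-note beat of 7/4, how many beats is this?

One quarter-note beat = 2 eighth notes.
Each duration in eighth notes: quarter = 2; half = 4; quarter = 2; dotted half rest = 6; dotted quarter = 3; quarter = 2; eighth rest = 1.
Adding: 2 + 4 + 2 + 6 + 3 + 2 + 1 = 20.
20 ÷ 2 = 10 beats.

10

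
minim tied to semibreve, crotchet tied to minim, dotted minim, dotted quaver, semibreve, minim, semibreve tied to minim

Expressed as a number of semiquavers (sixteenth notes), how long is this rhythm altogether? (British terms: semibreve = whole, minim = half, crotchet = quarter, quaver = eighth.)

In sixteenth notes: minim tied to semibreve (minim + semibreve) = 24; crotchet tied to minim (crotchet + minim) = 12; dotted minim = 12; dotted quaver = 3; semibreve = 16; minim = 8; semibreve tied to minim (semibreve + minim) = 24.
Adding: 24 + 12 + 12 + 3 + 16 + 8 + 24 = 99 sixteenth notes.

99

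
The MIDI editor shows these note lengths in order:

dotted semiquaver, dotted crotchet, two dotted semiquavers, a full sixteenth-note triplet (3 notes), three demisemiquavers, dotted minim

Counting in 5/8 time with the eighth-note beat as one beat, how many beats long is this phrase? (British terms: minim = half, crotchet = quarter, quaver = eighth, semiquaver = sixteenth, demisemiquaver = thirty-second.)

13

One eighth-note beat = 4 thirty-second notes.
Each duration in thirty-second notes: dotted semiquaver = 3; dotted crotchet = 12; dotted semiquaver = 3; dotted semiquaver = 3; a full sixteenth-note triplet (3 notes) (three triplet sixteenths span one eighth) = 4; demisemiquaver = 1; demisemiquaver = 1; demisemiquaver = 1; dotted minim = 24.
Sum: 3 + 12 + 3 + 3 + 4 + 1 + 1 + 1 + 24 = 52.
52 ÷ 4 = 13 beats.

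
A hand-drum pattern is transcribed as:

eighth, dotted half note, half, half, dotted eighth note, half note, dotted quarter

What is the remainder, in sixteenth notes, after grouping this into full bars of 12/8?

23

One bar of 12/8 = 24 sixteenth notes.
Working in sixteenth notes: eighth = 2; dotted half note = 12; half = 8; half = 8; dotted eighth note = 3; half note = 8; dotted quarter = 6.
Sum: 2 + 12 + 8 + 8 + 3 + 8 + 6 = 47.
47 ÷ 24 = 1 complete bar with 23 sixteenth notes remaining.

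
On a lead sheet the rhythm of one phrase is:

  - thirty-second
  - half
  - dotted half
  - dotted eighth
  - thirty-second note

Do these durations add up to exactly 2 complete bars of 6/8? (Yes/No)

One bar of 6/8 = 24 thirty-second notes, so 2 bars = 48.
Each duration in thirty-second notes: thirty-second = 1; half = 16; dotted half = 24; dotted eighth = 6; thirty-second note = 1.
Adding: 1 + 16 + 24 + 6 + 1 = 48.
48 equals 48, so the answer is Yes.

Yes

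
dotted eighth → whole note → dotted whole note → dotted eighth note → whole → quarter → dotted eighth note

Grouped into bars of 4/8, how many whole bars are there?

One bar of 4/8 = 8 sixteenth notes.
Working in sixteenth notes: dotted eighth = 3; whole note = 16; dotted whole note = 24; dotted eighth note = 3; whole = 16; quarter = 4; dotted eighth note = 3.
Adding: 3 + 16 + 24 + 3 + 16 + 4 + 3 = 69.
69 ÷ 8 = 8 complete bars with 5 left over.

8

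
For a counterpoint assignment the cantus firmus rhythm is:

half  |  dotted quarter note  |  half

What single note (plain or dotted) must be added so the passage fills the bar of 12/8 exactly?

The bar of 12/8 = 12 eighth notes.
Working in eighth notes: half = 4; dotted quarter note = 3; half = 4.
Adding: 4 + 3 + 4 = 11.
Remaining: 12 − 11 = 1 eighth note, which is a eighth note.

eighth note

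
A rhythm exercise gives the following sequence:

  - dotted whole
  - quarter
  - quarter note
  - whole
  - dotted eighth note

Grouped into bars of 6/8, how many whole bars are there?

One bar of 6/8 = 12 sixteenth notes.
Convert each value to sixteenth notes: dotted whole = 24; quarter = 4; quarter note = 4; whole = 16; dotted eighth note = 3.
Altogether 24 + 4 + 4 + 16 + 3 = 51.
51 ÷ 12 = 4 complete bars with 3 left over.

4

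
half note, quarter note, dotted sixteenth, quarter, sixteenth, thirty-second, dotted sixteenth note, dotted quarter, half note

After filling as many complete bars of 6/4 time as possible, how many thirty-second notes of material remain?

21

One bar of 6/4 = 48 thirty-second notes.
Convert each value to thirty-second notes: half note = 16; quarter note = 8; dotted sixteenth = 3; quarter = 8; sixteenth = 2; thirty-second = 1; dotted sixteenth note = 3; dotted quarter = 12; half note = 16.
Adding: 16 + 8 + 3 + 8 + 2 + 1 + 3 + 12 + 16 = 69.
69 ÷ 48 = 1 complete bar with 21 thirty-second notes remaining.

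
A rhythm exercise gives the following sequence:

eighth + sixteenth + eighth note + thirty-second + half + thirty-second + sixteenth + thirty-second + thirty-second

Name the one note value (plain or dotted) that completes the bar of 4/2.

whole note

The bar of 4/2 = 64 thirty-second notes.
In thirty-second notes: eighth = 4; sixteenth = 2; eighth note = 4; thirty-second = 1; half = 16; thirty-second = 1; sixteenth = 2; thirty-second = 1; thirty-second = 1.
Adding: 4 + 2 + 4 + 1 + 16 + 1 + 2 + 1 + 1 = 32.
Remaining: 64 − 32 = 32 thirty-second notes, which is a whole note.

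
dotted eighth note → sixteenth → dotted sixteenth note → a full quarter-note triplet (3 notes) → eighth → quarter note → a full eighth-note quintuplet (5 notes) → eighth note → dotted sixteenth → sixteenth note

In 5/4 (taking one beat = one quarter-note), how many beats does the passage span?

8

One quarter-note beat = 8 thirty-second notes.
Convert each value to thirty-second notes: dotted eighth note = 6; sixteenth = 2; dotted sixteenth note = 3; a full quarter-note triplet (3 notes) (three triplet quarters span one half) = 16; eighth = 4; quarter note = 8; a full eighth-note quintuplet (5 notes) (five quintuplet eighths span one half) = 16; eighth note = 4; dotted sixteenth = 3; sixteenth note = 2.
Sum: 6 + 2 + 3 + 16 + 4 + 8 + 16 + 4 + 3 + 2 = 64.
64 ÷ 8 = 8 beats.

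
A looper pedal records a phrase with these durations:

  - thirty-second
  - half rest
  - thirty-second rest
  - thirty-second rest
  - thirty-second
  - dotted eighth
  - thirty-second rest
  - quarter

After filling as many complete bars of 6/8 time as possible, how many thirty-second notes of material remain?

One bar of 6/8 = 24 thirty-second notes.
Convert each value to thirty-second notes: thirty-second = 1; half rest = 16; thirty-second rest = 1; thirty-second rest = 1; thirty-second = 1; dotted eighth = 6; thirty-second rest = 1; quarter = 8.
Total: 1 + 16 + 1 + 1 + 1 + 6 + 1 + 8 = 35.
35 ÷ 24 = 1 complete bar with 11 thirty-second notes remaining.

11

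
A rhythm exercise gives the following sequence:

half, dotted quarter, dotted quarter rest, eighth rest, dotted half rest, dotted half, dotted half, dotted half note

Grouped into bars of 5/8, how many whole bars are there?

One bar of 5/8 = 5 eighth notes.
Working in eighth notes: half = 4; dotted quarter = 3; dotted quarter rest = 3; eighth rest = 1; dotted half rest = 6; dotted half = 6; dotted half = 6; dotted half note = 6.
Altogether 4 + 3 + 3 + 1 + 6 + 6 + 6 + 6 = 35.
35 ÷ 5 = 7 complete bars with 0 left over.

7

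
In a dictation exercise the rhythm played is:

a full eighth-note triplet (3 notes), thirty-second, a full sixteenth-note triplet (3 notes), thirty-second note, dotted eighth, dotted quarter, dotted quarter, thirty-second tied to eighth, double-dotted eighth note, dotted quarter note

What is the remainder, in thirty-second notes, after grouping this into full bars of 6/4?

One bar of 6/4 = 48 thirty-second notes.
Each duration in thirty-second notes: a full eighth-note triplet (3 notes) (three triplet eighths span one quarter) = 8; thirty-second = 1; a full sixteenth-note triplet (3 notes) (three triplet sixteenths span one eighth) = 4; thirty-second note = 1; dotted eighth = 6; dotted quarter = 12; dotted quarter = 12; thirty-second tied to eighth (thirty-second + eighth) = 5; double-dotted eighth note = 7; dotted quarter note = 12.
Adding: 8 + 1 + 4 + 1 + 6 + 12 + 12 + 5 + 7 + 12 = 68.
68 ÷ 48 = 1 complete bar with 20 thirty-second notes remaining.

20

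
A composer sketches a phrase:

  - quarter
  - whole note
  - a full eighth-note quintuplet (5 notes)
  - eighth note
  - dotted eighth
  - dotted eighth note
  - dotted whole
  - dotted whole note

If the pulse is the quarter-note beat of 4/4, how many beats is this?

One quarter-note beat = 4 sixteenth notes.
In sixteenth notes: quarter = 4; whole note = 16; a full eighth-note quintuplet (5 notes) (five quintuplet eighths span one half) = 8; eighth note = 2; dotted eighth = 3; dotted eighth note = 3; dotted whole = 24; dotted whole note = 24.
Sum: 4 + 16 + 8 + 2 + 3 + 3 + 24 + 24 = 84.
84 ÷ 4 = 21 beats.

21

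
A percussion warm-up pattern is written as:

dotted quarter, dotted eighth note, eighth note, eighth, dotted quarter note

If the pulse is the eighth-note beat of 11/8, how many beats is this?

9.5

One eighth-note beat = 2 sixteenth notes.
Express everything in sixteenth notes: dotted quarter = 6; dotted eighth note = 3; eighth note = 2; eighth = 2; dotted quarter note = 6.
Adding: 6 + 3 + 2 + 2 + 6 = 19.
19 ÷ 2 = 9.5 beats.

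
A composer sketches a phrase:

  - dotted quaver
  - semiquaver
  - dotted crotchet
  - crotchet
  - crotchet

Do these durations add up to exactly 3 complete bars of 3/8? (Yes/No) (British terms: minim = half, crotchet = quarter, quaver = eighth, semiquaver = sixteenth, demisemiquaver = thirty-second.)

Yes

One bar of 3/8 = 6 sixteenth notes, so 3 bars = 18.
Express everything in sixteenth notes: dotted quaver = 3; semiquaver = 1; dotted crotchet = 6; crotchet = 4; crotchet = 4.
Adding: 3 + 1 + 6 + 4 + 4 = 18.
18 equals 18, so the answer is Yes.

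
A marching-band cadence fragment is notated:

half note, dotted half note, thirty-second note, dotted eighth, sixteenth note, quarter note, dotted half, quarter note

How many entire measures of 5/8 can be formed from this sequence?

4

One bar of 5/8 = 20 thirty-second notes.
Each duration in thirty-second notes: half note = 16; dotted half note = 24; thirty-second note = 1; dotted eighth = 6; sixteenth note = 2; quarter note = 8; dotted half = 24; quarter note = 8.
Adding: 16 + 24 + 1 + 6 + 2 + 8 + 24 + 8 = 89.
89 ÷ 20 = 4 complete bars with 9 left over.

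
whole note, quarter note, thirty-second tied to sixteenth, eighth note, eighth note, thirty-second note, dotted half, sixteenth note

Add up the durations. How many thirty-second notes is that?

Convert each value to thirty-second notes: whole note = 32; quarter note = 8; thirty-second tied to sixteenth (thirty-second + sixteenth) = 3; eighth note = 4; eighth note = 4; thirty-second note = 1; dotted half = 24; sixteenth note = 2.
Total: 32 + 8 + 3 + 4 + 4 + 1 + 24 + 2 = 78 thirty-second notes.

78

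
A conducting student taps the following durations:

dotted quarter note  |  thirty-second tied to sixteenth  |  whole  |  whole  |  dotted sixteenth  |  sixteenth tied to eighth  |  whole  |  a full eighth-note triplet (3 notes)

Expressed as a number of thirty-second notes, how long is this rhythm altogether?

128

Express everything in thirty-second notes: dotted quarter note = 12; thirty-second tied to sixteenth (thirty-second + sixteenth) = 3; whole = 32; whole = 32; dotted sixteenth = 3; sixteenth tied to eighth (sixteenth + eighth) = 6; whole = 32; a full eighth-note triplet (3 notes) (three triplet eighths span one quarter) = 8.
Sum: 12 + 3 + 32 + 32 + 3 + 6 + 32 + 8 = 128 thirty-second notes.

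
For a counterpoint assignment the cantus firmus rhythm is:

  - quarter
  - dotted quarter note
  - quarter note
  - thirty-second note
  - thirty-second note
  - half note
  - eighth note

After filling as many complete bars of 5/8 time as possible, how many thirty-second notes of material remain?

10

One bar of 5/8 = 20 thirty-second notes.
Express everything in thirty-second notes: quarter = 8; dotted quarter note = 12; quarter note = 8; thirty-second note = 1; thirty-second note = 1; half note = 16; eighth note = 4.
Sum: 8 + 12 + 8 + 1 + 1 + 16 + 4 = 50.
50 ÷ 20 = 2 complete bars with 10 thirty-second notes remaining.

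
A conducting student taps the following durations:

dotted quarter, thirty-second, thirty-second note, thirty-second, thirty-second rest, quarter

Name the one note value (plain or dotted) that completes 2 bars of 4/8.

quarter note

2 bars of 4/8 = 32 thirty-second notes.
Convert each value to thirty-second notes: dotted quarter = 12; thirty-second = 1; thirty-second note = 1; thirty-second = 1; thirty-second rest = 1; quarter = 8.
Sum: 12 + 1 + 1 + 1 + 1 + 8 = 24.
Remaining: 32 − 24 = 8 thirty-second notes, which is a quarter note.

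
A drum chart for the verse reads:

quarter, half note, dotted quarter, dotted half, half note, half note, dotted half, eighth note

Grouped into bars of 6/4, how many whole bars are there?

2

One bar of 6/4 = 12 eighth notes.
Working in eighth notes: quarter = 2; half note = 4; dotted quarter = 3; dotted half = 6; half note = 4; half note = 4; dotted half = 6; eighth note = 1.
Sum: 2 + 4 + 3 + 6 + 4 + 4 + 6 + 1 = 30.
30 ÷ 12 = 2 complete bars with 6 left over.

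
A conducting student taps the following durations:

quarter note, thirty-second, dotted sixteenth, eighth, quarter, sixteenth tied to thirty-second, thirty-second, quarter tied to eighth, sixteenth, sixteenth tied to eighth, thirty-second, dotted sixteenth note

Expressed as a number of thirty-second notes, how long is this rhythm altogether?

52

Each duration in thirty-second notes: quarter note = 8; thirty-second = 1; dotted sixteenth = 3; eighth = 4; quarter = 8; sixteenth tied to thirty-second (sixteenth + thirty-second) = 3; thirty-second = 1; quarter tied to eighth (quarter + eighth) = 12; sixteenth = 2; sixteenth tied to eighth (sixteenth + eighth) = 6; thirty-second = 1; dotted sixteenth note = 3.
Sum: 8 + 1 + 3 + 4 + 8 + 3 + 1 + 12 + 2 + 6 + 1 + 3 = 52 thirty-second notes.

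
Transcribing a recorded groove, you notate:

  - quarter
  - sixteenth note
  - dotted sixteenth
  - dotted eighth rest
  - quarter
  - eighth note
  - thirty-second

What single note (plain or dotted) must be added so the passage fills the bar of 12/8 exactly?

half note

The bar of 12/8 = 48 thirty-second notes.
Express everything in thirty-second notes: quarter = 8; sixteenth note = 2; dotted sixteenth = 3; dotted eighth rest = 6; quarter = 8; eighth note = 4; thirty-second = 1.
Total: 8 + 2 + 3 + 6 + 8 + 4 + 1 = 32.
Remaining: 48 − 32 = 16 thirty-second notes, which is a half note.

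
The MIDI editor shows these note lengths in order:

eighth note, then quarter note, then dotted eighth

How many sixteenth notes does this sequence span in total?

9

Express everything in sixteenth notes: eighth note = 2; quarter note = 4; dotted eighth = 3.
Altogether 2 + 4 + 3 = 9 sixteenth notes.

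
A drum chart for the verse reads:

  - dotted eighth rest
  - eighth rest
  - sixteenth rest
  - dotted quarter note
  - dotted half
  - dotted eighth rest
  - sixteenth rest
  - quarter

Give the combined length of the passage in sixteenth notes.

32

Working in sixteenth notes: dotted eighth rest = 3; eighth rest = 2; sixteenth rest = 1; dotted quarter note = 6; dotted half = 12; dotted eighth rest = 3; sixteenth rest = 1; quarter = 4.
Sum: 3 + 2 + 1 + 6 + 12 + 3 + 1 + 4 = 32 sixteenth notes.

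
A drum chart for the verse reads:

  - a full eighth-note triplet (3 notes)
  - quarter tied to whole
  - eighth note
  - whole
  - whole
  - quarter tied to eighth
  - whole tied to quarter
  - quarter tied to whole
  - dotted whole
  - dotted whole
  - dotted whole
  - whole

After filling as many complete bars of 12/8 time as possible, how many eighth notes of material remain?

0

One bar of 12/8 = 12 eighth notes.
Each duration in eighth notes: a full eighth-note triplet (3 notes) (three triplet eighths span one quarter) = 2; quarter tied to whole (quarter + whole) = 10; eighth note = 1; whole = 8; whole = 8; quarter tied to eighth (quarter + eighth) = 3; whole tied to quarter (whole + quarter) = 10; quarter tied to whole (quarter + whole) = 10; dotted whole = 12; dotted whole = 12; dotted whole = 12; whole = 8.
Total: 2 + 10 + 1 + 8 + 8 + 3 + 10 + 10 + 12 + 12 + 12 + 8 = 96.
96 ÷ 12 = 8 complete bars with 0 eighth notes remaining.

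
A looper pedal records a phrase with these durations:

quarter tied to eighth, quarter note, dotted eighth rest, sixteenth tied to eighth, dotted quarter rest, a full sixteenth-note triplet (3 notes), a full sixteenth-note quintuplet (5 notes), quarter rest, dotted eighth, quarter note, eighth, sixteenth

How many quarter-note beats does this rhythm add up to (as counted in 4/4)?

10.5

One quarter-note beat = 4 sixteenth notes.
Express everything in sixteenth notes: quarter tied to eighth (quarter + eighth) = 6; quarter note = 4; dotted eighth rest = 3; sixteenth tied to eighth (sixteenth + eighth) = 3; dotted quarter rest = 6; a full sixteenth-note triplet (3 notes) (three triplet sixteenths span one eighth) = 2; a full sixteenth-note quintuplet (5 notes) (five quintuplet sixteenths span one quarter) = 4; quarter rest = 4; dotted eighth = 3; quarter note = 4; eighth = 2; sixteenth = 1.
Altogether 6 + 4 + 3 + 3 + 6 + 2 + 4 + 4 + 3 + 4 + 2 + 1 = 42.
42 ÷ 4 = 10.5 beats.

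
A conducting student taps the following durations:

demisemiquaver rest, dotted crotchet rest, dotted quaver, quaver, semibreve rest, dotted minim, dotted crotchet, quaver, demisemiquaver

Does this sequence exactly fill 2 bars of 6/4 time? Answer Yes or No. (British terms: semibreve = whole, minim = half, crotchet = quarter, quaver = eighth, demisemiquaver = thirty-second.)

Yes

One bar of 6/4 = 48 thirty-second notes, so 2 bars = 96.
Convert each value to thirty-second notes: demisemiquaver rest = 1; dotted crotchet rest = 12; dotted quaver = 6; quaver = 4; semibreve rest = 32; dotted minim = 24; dotted crotchet = 12; quaver = 4; demisemiquaver = 1.
Total: 1 + 12 + 6 + 4 + 32 + 24 + 12 + 4 + 1 = 96.
96 equals 96, so the answer is Yes.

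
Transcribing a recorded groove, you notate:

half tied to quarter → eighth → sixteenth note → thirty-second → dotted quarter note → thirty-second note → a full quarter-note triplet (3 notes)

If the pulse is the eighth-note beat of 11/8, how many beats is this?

15

One eighth-note beat = 4 thirty-second notes.
Convert each value to thirty-second notes: half tied to quarter (half + quarter) = 24; eighth = 4; sixteenth note = 2; thirty-second = 1; dotted quarter note = 12; thirty-second note = 1; a full quarter-note triplet (3 notes) (three triplet quarters span one half) = 16.
Sum: 24 + 4 + 2 + 1 + 12 + 1 + 16 = 60.
60 ÷ 4 = 15 beats.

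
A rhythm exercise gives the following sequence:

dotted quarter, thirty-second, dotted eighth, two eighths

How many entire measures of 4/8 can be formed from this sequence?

1

One bar of 4/8 = 16 thirty-second notes.
Each duration in thirty-second notes: dotted quarter = 12; thirty-second = 1; dotted eighth = 6; eighth = 4; eighth = 4.
Sum: 12 + 1 + 6 + 4 + 4 = 27.
27 ÷ 16 = 1 complete bar with 11 left over.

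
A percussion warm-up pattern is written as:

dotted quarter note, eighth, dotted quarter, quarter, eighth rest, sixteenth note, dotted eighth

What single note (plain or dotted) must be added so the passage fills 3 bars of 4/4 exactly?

dotted whole note

3 bars of 4/4 = 48 sixteenth notes.
Each duration in sixteenth notes: dotted quarter note = 6; eighth = 2; dotted quarter = 6; quarter = 4; eighth rest = 2; sixteenth note = 1; dotted eighth = 3.
Altogether 6 + 2 + 6 + 4 + 2 + 1 + 3 = 24.
Remaining: 48 − 24 = 24 sixteenth notes, which is a dotted whole note.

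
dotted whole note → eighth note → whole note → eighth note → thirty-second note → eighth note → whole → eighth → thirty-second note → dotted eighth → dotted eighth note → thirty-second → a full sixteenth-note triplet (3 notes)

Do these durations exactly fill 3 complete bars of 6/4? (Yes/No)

One bar of 6/4 = 48 thirty-second notes, so 3 bars = 144.
Working in thirty-second notes: dotted whole note = 48; eighth note = 4; whole note = 32; eighth note = 4; thirty-second note = 1; eighth note = 4; whole = 32; eighth = 4; thirty-second note = 1; dotted eighth = 6; dotted eighth note = 6; thirty-second = 1; a full sixteenth-note triplet (3 notes) (three triplet sixteenths span one eighth) = 4.
Adding: 48 + 4 + 32 + 4 + 1 + 4 + 32 + 4 + 1 + 6 + 6 + 1 + 4 = 147.
147 exceeds 144, so the answer is No.

No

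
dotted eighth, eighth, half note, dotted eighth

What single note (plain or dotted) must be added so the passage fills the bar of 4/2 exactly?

whole note

The bar of 4/2 = 32 sixteenth notes.
Convert each value to sixteenth notes: dotted eighth = 3; eighth = 2; half note = 8; dotted eighth = 3.
Total: 3 + 2 + 8 + 3 = 16.
Remaining: 32 − 16 = 16 sixteenth notes, which is a whole note.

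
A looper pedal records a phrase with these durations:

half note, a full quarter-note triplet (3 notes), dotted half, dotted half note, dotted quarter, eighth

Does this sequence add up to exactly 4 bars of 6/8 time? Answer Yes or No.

Yes

One bar of 6/8 = 6 eighth notes, so 4 bars = 24.
In eighth notes: half note = 4; a full quarter-note triplet (3 notes) (three triplet quarters span one half) = 4; dotted half = 6; dotted half note = 6; dotted quarter = 3; eighth = 1.
Altogether 4 + 4 + 6 + 6 + 3 + 1 = 24.
24 equals 24, so the answer is Yes.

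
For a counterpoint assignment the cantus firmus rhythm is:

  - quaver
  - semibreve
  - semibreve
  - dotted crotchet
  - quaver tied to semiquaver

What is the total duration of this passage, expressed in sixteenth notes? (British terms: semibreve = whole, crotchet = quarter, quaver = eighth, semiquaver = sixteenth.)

Express everything in sixteenth notes: quaver = 2; semibreve = 16; semibreve = 16; dotted crotchet = 6; quaver tied to semiquaver (quaver + semiquaver) = 3.
Altogether 2 + 16 + 16 + 6 + 3 = 43 sixteenth notes.

43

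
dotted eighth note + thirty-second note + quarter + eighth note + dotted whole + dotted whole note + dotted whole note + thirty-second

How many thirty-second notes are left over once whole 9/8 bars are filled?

20

One bar of 9/8 = 36 thirty-second notes.
In thirty-second notes: dotted eighth note = 6; thirty-second note = 1; quarter = 8; eighth note = 4; dotted whole = 48; dotted whole note = 48; dotted whole note = 48; thirty-second = 1.
Sum: 6 + 1 + 8 + 4 + 48 + 48 + 48 + 1 = 164.
164 ÷ 36 = 4 complete bars with 20 thirty-second notes remaining.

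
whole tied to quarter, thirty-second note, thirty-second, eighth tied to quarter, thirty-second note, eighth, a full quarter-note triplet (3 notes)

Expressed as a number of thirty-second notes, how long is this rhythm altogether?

75

Each duration in thirty-second notes: whole tied to quarter (whole + quarter) = 40; thirty-second note = 1; thirty-second = 1; eighth tied to quarter (eighth + quarter) = 12; thirty-second note = 1; eighth = 4; a full quarter-note triplet (3 notes) (three triplet quarters span one half) = 16.
Sum: 40 + 1 + 1 + 12 + 1 + 4 + 16 = 75 thirty-second notes.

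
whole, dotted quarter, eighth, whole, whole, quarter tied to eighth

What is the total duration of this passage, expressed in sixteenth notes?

62

Working in sixteenth notes: whole = 16; dotted quarter = 6; eighth = 2; whole = 16; whole = 16; quarter tied to eighth (quarter + eighth) = 6.
Sum: 16 + 6 + 2 + 16 + 16 + 6 = 62 sixteenth notes.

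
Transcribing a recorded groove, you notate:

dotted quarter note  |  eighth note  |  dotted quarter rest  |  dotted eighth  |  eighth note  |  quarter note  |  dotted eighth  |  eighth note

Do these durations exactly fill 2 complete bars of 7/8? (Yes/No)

Yes

One bar of 7/8 = 14 sixteenth notes, so 2 bars = 28.
Express everything in sixteenth notes: dotted quarter note = 6; eighth note = 2; dotted quarter rest = 6; dotted eighth = 3; eighth note = 2; quarter note = 4; dotted eighth = 3; eighth note = 2.
Altogether 6 + 2 + 6 + 3 + 2 + 4 + 3 + 2 = 28.
28 equals 28, so the answer is Yes.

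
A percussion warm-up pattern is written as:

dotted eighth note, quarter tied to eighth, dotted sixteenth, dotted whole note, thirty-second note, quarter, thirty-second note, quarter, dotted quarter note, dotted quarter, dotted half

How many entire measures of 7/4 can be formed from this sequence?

One bar of 7/4 = 56 thirty-second notes.
Convert each value to thirty-second notes: dotted eighth note = 6; quarter tied to eighth (quarter + eighth) = 12; dotted sixteenth = 3; dotted whole note = 48; thirty-second note = 1; quarter = 8; thirty-second note = 1; quarter = 8; dotted quarter note = 12; dotted quarter = 12; dotted half = 24.
Adding: 6 + 12 + 3 + 48 + 1 + 8 + 1 + 8 + 12 + 12 + 24 = 135.
135 ÷ 56 = 2 complete bars with 23 left over.

2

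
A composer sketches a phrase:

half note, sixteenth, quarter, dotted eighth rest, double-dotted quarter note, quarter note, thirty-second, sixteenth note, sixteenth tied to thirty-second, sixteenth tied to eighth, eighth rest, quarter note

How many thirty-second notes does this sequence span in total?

78

Express everything in thirty-second notes: half note = 16; sixteenth = 2; quarter = 8; dotted eighth rest = 6; double-dotted quarter note = 14; quarter note = 8; thirty-second = 1; sixteenth note = 2; sixteenth tied to thirty-second (sixteenth + thirty-second) = 3; sixteenth tied to eighth (sixteenth + eighth) = 6; eighth rest = 4; quarter note = 8.
Altogether 16 + 2 + 8 + 6 + 14 + 8 + 1 + 2 + 3 + 6 + 4 + 8 = 78 thirty-second notes.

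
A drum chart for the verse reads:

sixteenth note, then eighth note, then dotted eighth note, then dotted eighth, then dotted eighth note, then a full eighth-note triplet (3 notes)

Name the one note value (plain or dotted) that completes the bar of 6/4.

half note

The bar of 6/4 = 24 sixteenth notes.
In sixteenth notes: sixteenth note = 1; eighth note = 2; dotted eighth note = 3; dotted eighth = 3; dotted eighth note = 3; a full eighth-note triplet (3 notes) (three triplet eighths span one quarter) = 4.
Altogether 1 + 2 + 3 + 3 + 3 + 4 = 16.
Remaining: 24 − 16 = 8 sixteenth notes, which is a half note.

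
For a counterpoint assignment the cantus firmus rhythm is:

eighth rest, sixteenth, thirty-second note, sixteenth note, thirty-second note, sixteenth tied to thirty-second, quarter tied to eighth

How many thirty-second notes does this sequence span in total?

25

Convert each value to thirty-second notes: eighth rest = 4; sixteenth = 2; thirty-second note = 1; sixteenth note = 2; thirty-second note = 1; sixteenth tied to thirty-second (sixteenth + thirty-second) = 3; quarter tied to eighth (quarter + eighth) = 12.
Altogether 4 + 2 + 1 + 2 + 1 + 3 + 12 = 25 thirty-second notes.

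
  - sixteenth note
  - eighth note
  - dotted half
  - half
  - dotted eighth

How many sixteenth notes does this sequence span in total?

26

Convert each value to sixteenth notes: sixteenth note = 1; eighth note = 2; dotted half = 12; half = 8; dotted eighth = 3.
Adding: 1 + 2 + 12 + 8 + 3 = 26 sixteenth notes.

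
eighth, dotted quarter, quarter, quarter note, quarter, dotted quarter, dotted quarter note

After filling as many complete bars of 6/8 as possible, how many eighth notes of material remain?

4

One bar of 6/8 = 6 eighth notes.
Working in eighth notes: eighth = 1; dotted quarter = 3; quarter = 2; quarter note = 2; quarter = 2; dotted quarter = 3; dotted quarter note = 3.
Total: 1 + 3 + 2 + 2 + 2 + 3 + 3 = 16.
16 ÷ 6 = 2 complete bars with 4 eighth notes remaining.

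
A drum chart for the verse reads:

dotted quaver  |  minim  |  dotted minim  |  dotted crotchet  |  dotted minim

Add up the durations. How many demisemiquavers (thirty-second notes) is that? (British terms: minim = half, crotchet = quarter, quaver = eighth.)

In thirty-second notes: dotted quaver = 6; minim = 16; dotted minim = 24; dotted crotchet = 12; dotted minim = 24.
Sum: 6 + 16 + 24 + 12 + 24 = 82 thirty-second notes.

82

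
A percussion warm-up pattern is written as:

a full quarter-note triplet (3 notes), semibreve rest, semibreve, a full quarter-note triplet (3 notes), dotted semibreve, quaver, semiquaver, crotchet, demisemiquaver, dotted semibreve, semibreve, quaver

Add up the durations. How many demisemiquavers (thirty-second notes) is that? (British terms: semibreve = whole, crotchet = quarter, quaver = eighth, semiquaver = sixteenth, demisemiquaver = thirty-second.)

Convert each value to thirty-second notes: a full quarter-note triplet (3 notes) (three triplet quarters span one half) = 16; semibreve rest = 32; semibreve = 32; a full quarter-note triplet (3 notes) (three triplet quarters span one half) = 16; dotted semibreve = 48; quaver = 4; semiquaver = 2; crotchet = 8; demisemiquaver = 1; dotted semibreve = 48; semibreve = 32; quaver = 4.
Altogether 16 + 32 + 32 + 16 + 48 + 4 + 2 + 8 + 1 + 48 + 32 + 4 = 243 thirty-second notes.

243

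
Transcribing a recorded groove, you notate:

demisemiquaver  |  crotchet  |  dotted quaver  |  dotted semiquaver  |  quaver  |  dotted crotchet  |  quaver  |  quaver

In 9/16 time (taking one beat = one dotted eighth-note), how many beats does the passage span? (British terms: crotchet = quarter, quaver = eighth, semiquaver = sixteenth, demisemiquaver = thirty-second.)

One dotted eighth-note beat = 6 thirty-second notes.
Convert each value to thirty-second notes: demisemiquaver = 1; crotchet = 8; dotted quaver = 6; dotted semiquaver = 3; quaver = 4; dotted crotchet = 12; quaver = 4; quaver = 4.
Adding: 1 + 8 + 6 + 3 + 4 + 12 + 4 + 4 = 42.
42 ÷ 6 = 7 beats.

7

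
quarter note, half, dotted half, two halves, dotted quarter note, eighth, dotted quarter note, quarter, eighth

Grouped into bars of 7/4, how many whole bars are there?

2

One bar of 7/4 = 14 eighth notes.
In eighth notes: quarter note = 2; half = 4; dotted half = 6; half = 4; half = 4; dotted quarter note = 3; eighth = 1; dotted quarter note = 3; quarter = 2; eighth = 1.
Adding: 2 + 4 + 6 + 4 + 4 + 3 + 1 + 3 + 2 + 1 = 30.
30 ÷ 14 = 2 complete bars with 2 left over.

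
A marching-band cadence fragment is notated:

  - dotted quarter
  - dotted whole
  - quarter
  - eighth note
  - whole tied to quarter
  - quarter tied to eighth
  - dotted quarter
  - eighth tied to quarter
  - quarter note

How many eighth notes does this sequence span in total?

Working in eighth notes: dotted quarter = 3; dotted whole = 12; quarter = 2; eighth note = 1; whole tied to quarter (whole + quarter) = 10; quarter tied to eighth (quarter + eighth) = 3; dotted quarter = 3; eighth tied to quarter (eighth + quarter) = 3; quarter note = 2.
Altogether 3 + 12 + 2 + 1 + 10 + 3 + 3 + 3 + 2 = 39 eighth notes.

39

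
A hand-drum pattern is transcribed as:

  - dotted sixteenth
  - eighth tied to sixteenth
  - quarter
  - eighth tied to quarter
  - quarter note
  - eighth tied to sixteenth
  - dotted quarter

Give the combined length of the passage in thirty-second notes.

55

Express everything in thirty-second notes: dotted sixteenth = 3; eighth tied to sixteenth (eighth + sixteenth) = 6; quarter = 8; eighth tied to quarter (eighth + quarter) = 12; quarter note = 8; eighth tied to sixteenth (eighth + sixteenth) = 6; dotted quarter = 12.
Sum: 3 + 6 + 8 + 12 + 8 + 6 + 12 = 55 thirty-second notes.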